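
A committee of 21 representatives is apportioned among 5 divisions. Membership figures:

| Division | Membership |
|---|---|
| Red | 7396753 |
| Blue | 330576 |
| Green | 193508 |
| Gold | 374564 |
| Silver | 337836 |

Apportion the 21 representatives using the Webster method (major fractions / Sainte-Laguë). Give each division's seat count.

Standard divisor 8633237/21 ≈ 411106.524; standard quotas: Red 17.992, Blue 0.804, Green 0.471, Gold 0.911, Silver 0.822.
Rounding to the nearest integer gives Red 18, Blue 1, Green 0, Gold 1, Silver 1 — total 21, matching the house size, so no adjustment is needed.

Red=18, Blue=1, Green=0, Gold=1, Silver=1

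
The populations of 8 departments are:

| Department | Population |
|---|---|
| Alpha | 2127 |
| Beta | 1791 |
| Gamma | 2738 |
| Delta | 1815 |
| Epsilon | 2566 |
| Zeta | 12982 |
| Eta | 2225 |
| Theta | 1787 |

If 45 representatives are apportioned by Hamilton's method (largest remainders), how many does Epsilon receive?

The standard divisor is 28031/45 ≈ 622.911.
Standard quotas: Alpha 3.4146, Beta 2.8752, Gamma 4.3955, Delta 2.9137, Epsilon 4.1194, Zeta 20.8409, Eta 3.5719, Theta 2.8688.
Lower quotas: Alpha 3, Beta 2, Gamma 4, Delta 2, Epsilon 4, Zeta 20, Eta 3, Theta 2 (sum 40, leaving 5 seats).
Remainders in descending order: Delta 0.9137, Beta 0.8752, Theta 0.8688, Zeta 0.8409, Eta 0.5719, Alpha 0.4146, Gamma 0.3955, Epsilon 0.1194.
The surplus seats go to Delta, Beta, Theta, Zeta, Eta.
Epsilon receives 4.

4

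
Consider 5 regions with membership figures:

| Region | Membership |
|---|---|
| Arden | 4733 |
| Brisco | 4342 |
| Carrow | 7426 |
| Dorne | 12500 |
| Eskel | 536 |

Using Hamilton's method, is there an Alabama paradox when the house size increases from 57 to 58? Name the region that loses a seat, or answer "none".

At 57 seats: Arden 9, Brisco 9, Carrow 14, Dorne 24, Eskel 1.
At 58 seats: Arden 9, Brisco 8, Carrow 15, Dorne 25, Eskel 1.
Brisco drops from 9 to 8.

Brisco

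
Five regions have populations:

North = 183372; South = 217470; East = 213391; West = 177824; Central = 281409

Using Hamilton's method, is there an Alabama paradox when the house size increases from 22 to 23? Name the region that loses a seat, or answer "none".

none

At 22 seats: North 4, South 4, East 4, West 4, Central 6.
At 23 seats: North 4, South 5, East 4, West 4, Central 6.
No region's allocation decreased.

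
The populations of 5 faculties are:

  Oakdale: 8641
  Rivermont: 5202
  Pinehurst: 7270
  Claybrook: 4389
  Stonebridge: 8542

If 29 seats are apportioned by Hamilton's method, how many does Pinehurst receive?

The standard divisor is 34044/29 ≈ 1173.931.
Standard quotas: Oakdale 7.3607, Rivermont 4.4313, Pinehurst 6.1929, Claybrook 3.7387, Stonebridge 7.2764.
Lower quotas: Oakdale 7, Rivermont 4, Pinehurst 6, Claybrook 3, Stonebridge 7 (sum 27, leaving 2 seats).
Remainders in descending order: Claybrook 0.7387, Rivermont 0.4313, Oakdale 0.3607, Stonebridge 0.2764, Pinehurst 0.1929.
Largest remainders: Claybrook, Rivermont receive the extra seats.
Pinehurst receives 6.

6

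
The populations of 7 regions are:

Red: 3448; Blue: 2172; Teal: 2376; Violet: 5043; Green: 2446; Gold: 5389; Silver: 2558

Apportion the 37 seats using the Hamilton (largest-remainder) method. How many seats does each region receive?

Red=5, Blue=3, Teal=4, Violet=8, Green=4, Gold=9, Silver=4

Standard divisor: 23432 ÷ 37 ≈ 633.297.
Standard quotas: Red 5.4445, Blue 3.4297, Teal 3.7518, Violet 7.9631, Green 3.8623, Gold 8.5094, Silver 4.0392.
Lower quotas: Red 5, Blue 3, Teal 3, Violet 7, Green 3, Gold 8, Silver 4 (sum 33, leaving 4 seats).
Remainders in descending order: Violet 0.9631, Green 0.8623, Teal 0.7518, Gold 0.5094, Red 0.4445, Blue 0.4297, Silver 0.0392.
The surplus seats go to Violet, Green, Teal, Gold.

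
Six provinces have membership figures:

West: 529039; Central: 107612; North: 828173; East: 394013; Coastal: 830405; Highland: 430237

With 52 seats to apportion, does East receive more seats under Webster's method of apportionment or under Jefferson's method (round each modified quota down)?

Webster: West 9, Central 2, North 14, East 6, Coastal 14, Highland 7.
Jefferson: West 9, Central 1, North 14, East 7, Coastal 14, Highland 7.
East gets 6 under Webster and 7 under Jefferson.

Jefferson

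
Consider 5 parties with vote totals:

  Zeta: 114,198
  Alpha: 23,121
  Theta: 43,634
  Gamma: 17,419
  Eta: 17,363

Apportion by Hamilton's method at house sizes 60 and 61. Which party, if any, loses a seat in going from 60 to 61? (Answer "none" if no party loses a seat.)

none

At 60 seats: Zeta 32, Alpha 6, Theta 12, Gamma 5, Eta 5.
At 61 seats: Zeta 32, Alpha 7, Theta 12, Gamma 5, Eta 5.
No party's allocation decreased.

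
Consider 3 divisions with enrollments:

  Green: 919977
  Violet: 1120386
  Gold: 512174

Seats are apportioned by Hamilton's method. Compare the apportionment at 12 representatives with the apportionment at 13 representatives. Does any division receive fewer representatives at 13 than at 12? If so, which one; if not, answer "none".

At 12 seats: Green 4, Violet 5, Gold 3.
At 13 seats: Green 5, Violet 6, Gold 2.
Gold drops from 3 to 2.

Gold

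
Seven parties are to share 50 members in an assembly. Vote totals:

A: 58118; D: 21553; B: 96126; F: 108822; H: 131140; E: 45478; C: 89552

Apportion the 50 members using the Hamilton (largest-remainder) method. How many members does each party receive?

Standard divisor: 550789 ÷ 50 ≈ 11015.78.
Standard quotas: A 5.2759, D 1.9566, B 8.7262, F 9.8787, H 11.9047, E 4.1284, C 8.1294.
Lower quotas: A 5, D 1, B 8, F 9, H 11, E 4, C 8 (sum 46, leaving 4 seats).
Remainders in descending order: D 0.9566, H 0.9047, F 0.8787, B 0.7262, A 0.2759, C 0.1294, E 0.1284.
Largest remainders: D, H, F, B receive the extra seats.

A: 5, D: 2, B: 9, F: 10, H: 12, E: 4, C: 8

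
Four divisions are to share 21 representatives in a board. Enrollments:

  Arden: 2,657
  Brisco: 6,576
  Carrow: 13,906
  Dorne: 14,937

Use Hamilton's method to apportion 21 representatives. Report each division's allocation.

Arden=1, Brisco=4, Carrow=8, Dorne=8

The standard divisor is 38076/21 ≈ 1813.143.
Standard quotas: Arden 1.4654, Brisco 3.6269, Carrow 7.6696, Dorne 8.2382.
Lower quotas: Arden 1, Brisco 3, Carrow 7, Dorne 8 (sum 19, leaving 2 seats).
Remainders in descending order: Carrow 0.6696, Brisco 0.6269, Arden 0.4654, Dorne 0.2382.
The surplus seats go to Carrow, Brisco.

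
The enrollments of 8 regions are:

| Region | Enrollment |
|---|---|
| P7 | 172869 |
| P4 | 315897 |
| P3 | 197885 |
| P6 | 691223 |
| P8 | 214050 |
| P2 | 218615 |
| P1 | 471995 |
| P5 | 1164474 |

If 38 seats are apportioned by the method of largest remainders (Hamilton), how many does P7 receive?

The standard divisor is 3447008/38 ≈ 90710.737.
Standard quotas: P7 1.9057, P4 3.4825, P3 2.1815, P6 7.6201, P8 2.3597, P2 2.4100, P1 5.2033, P5 12.8372.
Lower quotas: P7 1, P4 3, P3 2, P6 7, P8 2, P2 2, P1 5, P5 12 (sum 34, leaving 4 seats).
Remainders in descending order: P7 0.9057, P5 0.8372, P6 0.6201, P4 0.4825, P2 0.4100, P8 0.3597, P1 0.2033, P3 0.1815.
Largest remainders: P7, P5, P6, P4 receive the extra seats.
P7 receives 2.

2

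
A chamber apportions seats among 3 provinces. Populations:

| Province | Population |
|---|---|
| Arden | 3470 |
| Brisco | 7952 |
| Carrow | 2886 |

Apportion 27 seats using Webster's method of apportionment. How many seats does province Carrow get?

Standard divisor 14308/27 ≈ 529.926; standard quotas: Arden 6.548, Brisco 15.006, Carrow 5.446.
Rounding to the nearest integer gives Arden 7, Brisco 15, Carrow 5 — total 27, matching the house size, so no adjustment is needed.
Carrow receives 5.

5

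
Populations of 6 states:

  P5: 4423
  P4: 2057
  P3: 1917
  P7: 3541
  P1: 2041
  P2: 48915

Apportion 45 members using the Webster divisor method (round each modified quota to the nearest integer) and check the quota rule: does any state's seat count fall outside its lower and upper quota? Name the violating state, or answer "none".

Standard quotas: P5 3.165, P4 1.472, P3 1.372, P7 2.534, P1 1.460, P2 34.998.
Webster allocation: P5 3, P4 1, P3 1, P7 3, P1 1, P2 36.
P2 has quota 34.998 (lower 34, upper 35) but receives 36 — outside the quota interval.

P2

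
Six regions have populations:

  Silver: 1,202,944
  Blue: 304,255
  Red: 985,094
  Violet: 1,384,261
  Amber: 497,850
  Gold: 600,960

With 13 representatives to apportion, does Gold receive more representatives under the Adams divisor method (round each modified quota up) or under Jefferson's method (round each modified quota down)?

Adams: Silver 3, Blue 1, Red 2, Violet 3, Amber 2, Gold 2.
Jefferson: Silver 3, Blue 1, Red 3, Violet 4, Amber 1, Gold 1.
Gold gets 2 under Adams and 1 under Jefferson.

Adams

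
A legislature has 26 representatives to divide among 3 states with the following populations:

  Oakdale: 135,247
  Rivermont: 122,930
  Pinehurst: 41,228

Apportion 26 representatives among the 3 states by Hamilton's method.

Total 299405; standard divisor 299405/26 ≈ 11515.577.
Standard quotas: Oakdale 11.7447, Rivermont 10.6751, Pinehurst 3.5802.
Lower quotas: Oakdale 11, Rivermont 10, Pinehurst 3 (sum 24, leaving 2 seats).
Remainders in descending order: Oakdale 0.7447, Rivermont 0.6751, Pinehurst 0.5802.
Largest remainders: Oakdale, Rivermont receive the extra seats.

Oakdale 12, Rivermont 11, Pinehurst 3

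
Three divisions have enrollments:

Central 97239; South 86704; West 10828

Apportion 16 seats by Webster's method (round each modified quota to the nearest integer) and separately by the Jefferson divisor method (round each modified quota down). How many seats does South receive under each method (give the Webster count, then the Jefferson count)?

Webster: Central 8, South 7, West 1.
Jefferson: Central 8, South 8, West 0.
South gets 7 under Webster and 8 under Jefferson.

7 and 8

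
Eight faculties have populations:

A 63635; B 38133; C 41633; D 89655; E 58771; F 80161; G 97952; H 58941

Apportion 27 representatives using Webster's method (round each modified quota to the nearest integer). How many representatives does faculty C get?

2

Standard divisor 528881/27 ≈ 19588.185; standard quotas: A 3.249, B 1.947, C 2.125, D 4.577, E 3.000, F 4.092, G 5.001, H 3.009.
Rounding to the nearest integer gives A 3, B 2, C 2, D 5, E 3, F 4, G 5, H 3 — total 27, matching the house size, so no adjustment is needed.
C receives 2.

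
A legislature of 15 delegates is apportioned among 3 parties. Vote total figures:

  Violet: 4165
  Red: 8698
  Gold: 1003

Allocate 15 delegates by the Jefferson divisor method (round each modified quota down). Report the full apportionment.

Standard divisor 13866/15 ≈ 924.4; standard quotas: Violet 4.506, Red 9.409, Gold 1.085.
Rounding down gives 4, 9, 1 = 14 seats, so the divisor must be adjusted.
With modified divisor 850: modified quotas Violet 4.900, Red 10.233, Gold 1.180.
Rounding down: Violet 4, Red 10, Gold 1 (total 15).

Violet=4, Red=10, Gold=1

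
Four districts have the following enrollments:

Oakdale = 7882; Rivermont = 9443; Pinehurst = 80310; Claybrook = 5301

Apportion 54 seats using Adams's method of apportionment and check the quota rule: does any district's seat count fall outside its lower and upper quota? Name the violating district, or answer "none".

Pinehurst

Standard quotas: Oakdale 4.135, Rivermont 4.954, Pinehurst 42.130, Claybrook 2.781.
Adams allocation: Oakdale 5, Rivermont 5, Pinehurst 41, Claybrook 3.
Pinehurst has quota 42.130 (lower 42, upper 43) but receives 41 — outside the quota interval.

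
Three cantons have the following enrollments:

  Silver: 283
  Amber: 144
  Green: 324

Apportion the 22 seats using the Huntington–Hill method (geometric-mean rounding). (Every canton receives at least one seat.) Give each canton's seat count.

With divisor 34: modified quotas Silver 8.324, Amber 4.235, Green 9.529.
Geometric-mean thresholds: Silver √(8·9)=8.485, Amber √(4·5)=4.472, Green √(9·10)=9.487.
Each quota rounded against its threshold gives Silver 8, Amber 4, Green 10 (total 22).

Silver: 8, Amber: 4, Green: 10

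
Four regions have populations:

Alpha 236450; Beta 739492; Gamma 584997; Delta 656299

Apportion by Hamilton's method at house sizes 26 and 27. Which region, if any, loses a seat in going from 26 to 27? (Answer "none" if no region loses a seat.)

At 26 seats: Alpha 3, Beta 8, Gamma 7, Delta 8.
At 27 seats: Alpha 3, Beta 9, Gamma 7, Delta 8.
No region's allocation decreased.

none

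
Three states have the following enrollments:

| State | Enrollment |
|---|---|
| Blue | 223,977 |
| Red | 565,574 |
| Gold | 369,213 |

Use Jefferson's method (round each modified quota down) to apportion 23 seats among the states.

Blue 4; Red 12; Gold 7

Standard divisor 1158764/23 ≈ 50381.043; standard quotas: Blue 4.446, Red 11.226, Gold 7.328.
Rounding down gives 4, 11, 7 = 22 seats, so the divisor must be adjusted.
With modified divisor 46600: modified quotas Blue 4.806, Red 12.137, Gold 7.923.
Rounding down: Blue 4, Red 12, Gold 7 (total 23).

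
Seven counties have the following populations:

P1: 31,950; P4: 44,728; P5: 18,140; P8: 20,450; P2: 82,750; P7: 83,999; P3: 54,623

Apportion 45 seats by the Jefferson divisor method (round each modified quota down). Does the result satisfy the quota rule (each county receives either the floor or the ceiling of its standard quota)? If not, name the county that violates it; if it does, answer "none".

Standard quotas: P1 4.271, P4 5.979, P5 2.425, P8 2.734, P2 11.062, P7 11.228, P3 7.302.
Jefferson allocation: P1 4, P4 6, P5 2, P8 2, P2 12, P7 12, P3 7.
Every allocation lies between the lower and upper quota.

none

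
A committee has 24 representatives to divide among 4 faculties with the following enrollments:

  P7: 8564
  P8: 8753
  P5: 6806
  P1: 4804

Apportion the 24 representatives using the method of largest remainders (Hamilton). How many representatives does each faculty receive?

P7 7, P8 7, P5 6, P1 4

Total 28927; standard divisor 28927/24 ≈ 1205.292.
Standard quotas: P7 7.1053, P8 7.2621, P5 5.6468, P1 3.9858.
Lower quotas: P7 7, P8 7, P5 5, P1 3 (sum 22, leaving 2 seats).
Remainders in descending order: P1 0.9858, P5 0.6468, P8 0.2621, P7 0.1053.
Largest remainders: P1, P5 receive the extra seats.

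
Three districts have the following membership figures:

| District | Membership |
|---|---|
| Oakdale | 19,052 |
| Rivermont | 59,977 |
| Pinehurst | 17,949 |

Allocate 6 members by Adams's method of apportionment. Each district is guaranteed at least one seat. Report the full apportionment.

Oakdale 1, Rivermont 4, Pinehurst 1

Standard divisor 96978/6 ≈ 16163; standard quotas: Oakdale 1.179, Rivermont 3.711, Pinehurst 1.110.
Rounding up gives 2, 4, 2 = 8 seats, so the divisor must be adjusted.
With modified divisor 19500: modified quotas Oakdale 0.977, Rivermont 3.076, Pinehurst 0.920.
Rounding up: Oakdale 1, Rivermont 4, Pinehurst 1 (total 6).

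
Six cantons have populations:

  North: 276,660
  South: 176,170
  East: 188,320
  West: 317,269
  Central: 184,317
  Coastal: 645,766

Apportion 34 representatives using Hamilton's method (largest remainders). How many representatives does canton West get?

Standard divisor: 1788502 ÷ 34 = 52603.
Standard quotas: North 5.2594, South 3.3490, East 3.5800, West 6.0314, Central 3.5039, Coastal 12.2762.
Lower quotas: North 5, South 3, East 3, West 6, Central 3, Coastal 12 (sum 32, leaving 2 seats).
Remainders in descending order: East 0.5800, Central 0.5039, South 0.3490, Coastal 0.2762, North 0.2594, West 0.0314.
The surplus seats go to East, Central.
West receives 6.

6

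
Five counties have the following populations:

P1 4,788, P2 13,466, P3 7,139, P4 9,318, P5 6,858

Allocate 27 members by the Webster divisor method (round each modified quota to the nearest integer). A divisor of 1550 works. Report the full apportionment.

With modified divisor 1550: modified quotas P1 3.089, P2 8.688, P3 4.606, P4 6.012, P5 4.425.
Rounding to the nearest integer: P1 3, P2 9, P3 5, P4 6, P5 4 (total 27).

P1: 3, P2: 9, P3: 5, P4: 6, P5: 4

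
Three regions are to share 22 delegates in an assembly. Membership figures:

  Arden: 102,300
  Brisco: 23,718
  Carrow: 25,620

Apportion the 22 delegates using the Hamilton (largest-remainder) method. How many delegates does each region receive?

Arden: 15, Brisco: 3, Carrow: 4

The standard divisor is 151638/22 ≈ 6892.636.
Standard quotas: Arden 14.8419, Brisco 3.4411, Carrow 3.7170.
Lower quotas: Arden 14, Brisco 3, Carrow 3 (sum 20, leaving 2 seats).
Remainders in descending order: Arden 0.8419, Carrow 0.7170, Brisco 0.4411.
Largest remainders: Arden, Carrow receive the extra seats.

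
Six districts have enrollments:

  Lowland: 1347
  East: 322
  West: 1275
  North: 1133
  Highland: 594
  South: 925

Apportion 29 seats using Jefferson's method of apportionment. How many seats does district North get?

6

Standard divisor 5596/29 ≈ 192.966; standard quotas: Lowland 6.981, East 1.669, West 6.607, North 5.872, Highland 3.078, South 4.794.
Rounding down gives 6, 1, 6, 5, 3, 4 = 25 seats, so the divisor must be adjusted.
With modified divisor 180: modified quotas Lowland 7.483, East 1.789, West 7.083, North 6.294, Highland 3.300, South 5.139.
Rounding down: Lowland 7, East 1, West 7, North 6, Highland 3, South 5 (total 29).
North receives 6.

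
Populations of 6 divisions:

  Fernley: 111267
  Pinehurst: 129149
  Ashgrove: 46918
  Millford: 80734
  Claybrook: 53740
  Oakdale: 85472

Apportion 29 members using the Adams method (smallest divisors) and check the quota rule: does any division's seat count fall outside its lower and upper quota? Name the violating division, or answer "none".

none

Standard quotas: Fernley 6.361, Pinehurst 7.383, Ashgrove 2.682, Millford 4.615, Claybrook 3.072, Oakdale 4.886.
Adams allocation: Fernley 6, Pinehurst 7, Ashgrove 3, Millford 5, Claybrook 3, Oakdale 5.
Every allocation lies between the lower and upper quota.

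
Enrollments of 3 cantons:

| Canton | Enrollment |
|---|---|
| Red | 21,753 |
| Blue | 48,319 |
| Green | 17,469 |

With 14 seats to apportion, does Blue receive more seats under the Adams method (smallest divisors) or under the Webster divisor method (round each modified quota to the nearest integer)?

Adams: Red 4, Blue 7, Green 3.
Webster: Red 3, Blue 8, Green 3.
Blue gets 7 under Adams and 8 under Webster.

Webster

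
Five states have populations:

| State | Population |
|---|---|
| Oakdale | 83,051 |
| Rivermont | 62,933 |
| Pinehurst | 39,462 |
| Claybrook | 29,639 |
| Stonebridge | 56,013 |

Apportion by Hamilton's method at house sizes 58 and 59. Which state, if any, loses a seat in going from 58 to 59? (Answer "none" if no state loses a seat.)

At 58 seats: Oakdale 18, Rivermont 14, Pinehurst 8, Claybrook 6, Stonebridge 12.
At 59 seats: Oakdale 18, Rivermont 14, Pinehurst 9, Claybrook 6, Stonebridge 12.
No state's allocation decreased.

none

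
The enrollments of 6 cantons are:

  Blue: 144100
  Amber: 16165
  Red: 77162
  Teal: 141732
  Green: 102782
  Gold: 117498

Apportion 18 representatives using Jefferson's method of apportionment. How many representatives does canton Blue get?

5

Standard divisor 599439/18 ≈ 33302.167; standard quotas: Blue 4.327, Amber 0.485, Red 2.317, Teal 4.256, Green 3.086, Gold 3.528.
Rounding down gives 4, 0, 2, 4, 3, 3 = 16 seats, so the divisor must be adjusted.
With modified divisor 28600: modified quotas Blue 5.038, Amber 0.565, Red 2.698, Teal 4.956, Green 3.594, Gold 4.108.
Rounding down: Blue 5, Amber 0, Red 2, Teal 4, Green 3, Gold 4 (total 18).
Blue receives 5.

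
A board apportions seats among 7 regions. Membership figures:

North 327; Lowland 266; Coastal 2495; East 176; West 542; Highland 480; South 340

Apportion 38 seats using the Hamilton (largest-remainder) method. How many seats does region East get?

1

Total 4626; standard divisor 4626/38 ≈ 121.737.
Standard quotas: North 2.686, Lowland 2.185, Coastal 20.495, East 1.446, West 4.452, Highland 3.943, South 2.793.
Lower quotas: North 2, Lowland 2, Coastal 20, East 1, West 4, Highland 3, South 2 (sum 34, leaving 4 seats).
Remainders in descending order: Highland 0.943, South 0.793, North 0.686, Coastal 0.495, West 0.452, East 0.446, Lowland 0.185.
The surplus seats go to Highland, South, North, Coastal.
East receives 1.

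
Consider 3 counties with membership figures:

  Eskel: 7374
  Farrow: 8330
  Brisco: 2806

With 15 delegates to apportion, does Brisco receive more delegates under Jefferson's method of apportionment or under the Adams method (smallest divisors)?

Jefferson: Eskel 6, Farrow 7, Brisco 2.
Adams: Eskel 6, Farrow 6, Brisco 3.
Brisco gets 2 under Jefferson and 3 under Adams.

Adams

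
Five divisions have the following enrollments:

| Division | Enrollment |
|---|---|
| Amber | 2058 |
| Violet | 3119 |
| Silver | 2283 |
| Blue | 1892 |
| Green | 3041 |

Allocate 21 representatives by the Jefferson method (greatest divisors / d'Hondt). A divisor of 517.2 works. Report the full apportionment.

With modified divisor 517.2: modified quotas Amber 3.979, Violet 6.031, Silver 4.414, Blue 3.658, Green 5.880.
Rounding down: Amber 3, Violet 6, Silver 4, Blue 3, Green 5 (total 21).

Amber 3, Violet 6, Silver 4, Blue 3, Green 5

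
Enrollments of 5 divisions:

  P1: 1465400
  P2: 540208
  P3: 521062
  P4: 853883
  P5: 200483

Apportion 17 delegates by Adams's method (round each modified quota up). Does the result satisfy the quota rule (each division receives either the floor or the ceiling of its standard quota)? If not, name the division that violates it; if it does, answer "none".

none

Standard quotas: P1 6.957, P2 2.564, P3 2.474, P4 4.054, P5 0.952.
Adams allocation: P1 6, P2 3, P3 3, P4 4, P5 1.
Every allocation lies between the lower and upper quota.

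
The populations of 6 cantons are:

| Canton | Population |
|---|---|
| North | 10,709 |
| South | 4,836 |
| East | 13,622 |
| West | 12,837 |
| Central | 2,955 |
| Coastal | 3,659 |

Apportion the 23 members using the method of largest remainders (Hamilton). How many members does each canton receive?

Total 48618; standard divisor 48618/23 ≈ 2113.826.
Standard quotas: North 5.0662, South 2.2878, East 6.4442, West 6.0729, Central 1.3979, Coastal 1.7310.
Lower quotas: North 5, South 2, East 6, West 6, Central 1, Coastal 1 (sum 21, leaving 2 seats).
Remainders in descending order: Coastal 0.7310, East 0.4442, Central 0.3979, South 0.2878, West 0.0729, North 0.0662.
Largest remainders: Coastal, East receive the extra seats.

North: 5, South: 2, East: 7, West: 6, Central: 1, Coastal: 2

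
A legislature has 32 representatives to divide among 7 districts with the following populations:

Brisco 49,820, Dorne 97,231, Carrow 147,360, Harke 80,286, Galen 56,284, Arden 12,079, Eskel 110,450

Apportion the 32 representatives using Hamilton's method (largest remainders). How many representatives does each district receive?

Brisco 3, Dorne 6, Carrow 8, Harke 5, Galen 3, Arden 1, Eskel 6

Standard divisor: 553510 ÷ 32 ≈ 17297.188.
Standard quotas: Brisco 2.8802, Dorne 5.6212, Carrow 8.5193, Harke 4.6416, Galen 3.2539, Arden 0.6983, Eskel 6.3854.
Lower quotas: Brisco 2, Dorne 5, Carrow 8, Harke 4, Galen 3, Arden 0, Eskel 6 (sum 28, leaving 4 seats).
Remainders in descending order: Brisco 0.8802, Arden 0.6983, Harke 0.6416, Dorne 0.6212, Carrow 0.5193, Eskel 0.3854, Galen 0.2539.
The surplus seats go to Brisco, Arden, Harke, Dorne.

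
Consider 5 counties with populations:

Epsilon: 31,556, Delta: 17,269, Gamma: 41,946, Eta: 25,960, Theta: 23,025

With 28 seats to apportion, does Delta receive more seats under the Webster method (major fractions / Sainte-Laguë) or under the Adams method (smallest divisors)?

Adams

Webster: Epsilon 6, Delta 3, Gamma 9, Eta 5, Theta 5.
Adams: Epsilon 6, Delta 4, Gamma 8, Eta 5, Theta 5.
Delta gets 3 under Webster and 4 under Adams.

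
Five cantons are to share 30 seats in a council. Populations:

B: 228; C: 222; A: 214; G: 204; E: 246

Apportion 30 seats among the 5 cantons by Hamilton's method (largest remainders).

Standard divisor: 1114 ÷ 30 ≈ 37.133.
Standard quotas: B 6.140, C 5.978, A 5.763, G 5.494, E 6.625.
Lower quotas: B 6, C 5, A 5, G 5, E 6 (sum 27, leaving 3 seats).
Remainders in descending order: C 0.978, A 0.763, E 0.625, G 0.494, B 0.140.
Largest remainders: C, A, E receive the extra seats.

B 6, C 6, A 6, G 5, E 7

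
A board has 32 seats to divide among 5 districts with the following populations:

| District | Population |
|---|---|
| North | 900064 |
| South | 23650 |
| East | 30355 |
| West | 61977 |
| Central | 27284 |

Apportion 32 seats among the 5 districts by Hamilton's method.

North: 27, South: 1, East: 1, West: 2, Central: 1

The standard divisor is 1043330/32 ≈ 32604.062.
Standard quotas: North 27.6059, South 0.7254, East 0.9310, West 1.9009, Central 0.8368.
Lower quotas: North 27, South 0, East 0, West 1, Central 0 (sum 28, leaving 4 seats).
Remainders in descending order: East 0.9310, West 0.9009, Central 0.8368, South 0.7254, North 0.6059.
The surplus seats go to East, West, Central, South.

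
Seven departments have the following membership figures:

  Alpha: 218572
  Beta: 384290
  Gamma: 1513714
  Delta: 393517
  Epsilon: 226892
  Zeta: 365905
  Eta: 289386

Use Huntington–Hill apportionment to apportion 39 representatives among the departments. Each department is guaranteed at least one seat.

With divisor 87263: modified quotas Alpha 2.505, Beta 4.404, Gamma 17.347, Delta 4.510, Epsilon 2.600, Zeta 4.193, Eta 3.316.
Geometric-mean thresholds: Alpha √(2·3)=2.449, Beta √(4·5)=4.472, Gamma √(17·18)=17.493, Delta √(4·5)=4.472, Epsilon √(2·3)=2.449, Zeta √(4·5)=4.472, Eta √(3·4)=3.464.
Each quota rounded against its threshold gives Alpha 3, Beta 4, Gamma 17, Delta 5, Epsilon 3, Zeta 4, Eta 3 (total 39).

Alpha 3; Beta 4; Gamma 17; Delta 5; Epsilon 3; Zeta 4; Eta 3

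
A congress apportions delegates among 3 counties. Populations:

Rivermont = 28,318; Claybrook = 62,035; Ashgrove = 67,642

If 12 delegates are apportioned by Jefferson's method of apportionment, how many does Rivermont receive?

Standard divisor 157995/12 ≈ 13166.25; standard quotas: Rivermont 2.151, Claybrook 4.712, Ashgrove 5.138.
Rounding down gives 2, 4, 5 = 11 seats, so the divisor must be adjusted.
With modified divisor 11800: modified quotas Rivermont 2.400, Claybrook 5.257, Ashgrove 5.732.
Rounding down: Rivermont 2, Claybrook 5, Ashgrove 5 (total 12).
Rivermont receives 2.

2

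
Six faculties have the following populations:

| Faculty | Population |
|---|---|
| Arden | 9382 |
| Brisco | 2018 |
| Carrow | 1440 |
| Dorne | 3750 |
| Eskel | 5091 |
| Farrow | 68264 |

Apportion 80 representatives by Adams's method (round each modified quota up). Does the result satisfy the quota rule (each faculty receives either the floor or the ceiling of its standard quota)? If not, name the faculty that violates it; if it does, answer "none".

Standard quotas: Arden 8.345, Brisco 1.795, Carrow 1.281, Dorne 3.335, Eskel 4.528, Farrow 60.716.
Adams allocation: Arden 8, Brisco 2, Carrow 2, Dorne 4, Eskel 5, Farrow 59.
Farrow has quota 60.716 (lower 60, upper 61) but receives 59 — outside the quota interval.

Farrow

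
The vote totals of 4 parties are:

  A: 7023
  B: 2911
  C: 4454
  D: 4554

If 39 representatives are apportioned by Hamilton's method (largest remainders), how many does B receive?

6

The standard divisor is 18942/39 ≈ 485.692.
Standard quotas: A 14.4598, B 5.9935, C 9.1704, D 9.3763.
Lower quotas: A 14, B 5, C 9, D 9 (sum 37, leaving 2 seats).
Remainders in descending order: B 0.9935, A 0.4598, D 0.3763, C 0.1704.
The surplus seats go to B, A.
B receives 6.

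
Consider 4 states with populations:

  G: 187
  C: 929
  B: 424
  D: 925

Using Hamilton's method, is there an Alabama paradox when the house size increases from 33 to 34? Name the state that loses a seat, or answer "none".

At 33 seats: G 3, C 12, B 6, D 12.
At 34 seats: G 2, C 13, B 6, D 13.
G drops from 3 to 2.

G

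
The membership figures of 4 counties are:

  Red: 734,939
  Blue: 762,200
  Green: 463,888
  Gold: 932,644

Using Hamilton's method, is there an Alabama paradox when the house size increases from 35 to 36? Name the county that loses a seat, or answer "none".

none

At 35 seats: Red 9, Blue 9, Green 6, Gold 11.
At 36 seats: Red 9, Blue 9, Green 6, Gold 12.
No county's allocation decreased.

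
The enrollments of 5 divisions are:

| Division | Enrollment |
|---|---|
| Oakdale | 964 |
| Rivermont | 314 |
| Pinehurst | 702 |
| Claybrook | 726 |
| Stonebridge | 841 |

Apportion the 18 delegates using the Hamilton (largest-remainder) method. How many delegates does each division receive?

Standard divisor: 3547 ÷ 18 ≈ 197.056.
Standard quotas: Oakdale 4.892, Rivermont 1.593, Pinehurst 3.562, Claybrook 3.684, Stonebridge 4.268.
Lower quotas: Oakdale 4, Rivermont 1, Pinehurst 3, Claybrook 3, Stonebridge 4 (sum 15, leaving 3 seats).
Remainders in descending order: Oakdale 0.892, Claybrook 0.684, Rivermont 0.593, Pinehurst 0.562, Stonebridge 0.268.
Largest remainders: Oakdale, Claybrook, Rivermont receive the extra seats.

Oakdale=5; Rivermont=2; Pinehurst=3; Claybrook=4; Stonebridge=4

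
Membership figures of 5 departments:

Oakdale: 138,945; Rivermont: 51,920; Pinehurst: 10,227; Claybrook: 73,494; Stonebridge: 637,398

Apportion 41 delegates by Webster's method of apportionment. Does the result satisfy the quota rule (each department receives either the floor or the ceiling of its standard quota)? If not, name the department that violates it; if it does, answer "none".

Standard quotas: Oakdale 6.247, Rivermont 2.334, Pinehurst 0.460, Claybrook 3.304, Stonebridge 28.655.
Webster allocation: Oakdale 6, Rivermont 2, Pinehurst 0, Claybrook 3, Stonebridge 30.
Stonebridge has quota 28.655 (lower 28, upper 29) but receives 30 — outside the quota interval.

Stonebridge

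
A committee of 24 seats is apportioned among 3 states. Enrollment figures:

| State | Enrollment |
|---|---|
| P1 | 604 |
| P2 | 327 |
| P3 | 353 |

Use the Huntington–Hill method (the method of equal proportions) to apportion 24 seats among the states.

With divisor 54: modified quotas P1 11.185, P2 6.056, P3 6.537.
Geometric-mean thresholds: P1 √(11·12)=11.489, P2 √(6·7)=6.481, P3 √(6·7)=6.481.
Each quota rounded against its threshold gives P1 11, P2 6, P3 7 (total 24).

P1: 11, P2: 6, P3: 7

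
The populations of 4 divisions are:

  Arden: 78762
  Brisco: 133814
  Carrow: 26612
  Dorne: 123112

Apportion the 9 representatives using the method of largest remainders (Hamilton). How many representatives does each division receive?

The standard divisor is 362300/9 ≈ 40255.556.
Standard quotas: Arden 1.9565, Brisco 3.3241, Carrow 0.6611, Dorne 3.0583.
Lower quotas: Arden 1, Brisco 3, Carrow 0, Dorne 3 (sum 7, leaving 2 seats).
Remainders in descending order: Arden 0.9565, Carrow 0.6611, Brisco 0.3241, Dorne 0.0583.
Largest remainders: Arden, Carrow receive the extra seats.

Arden: 2, Brisco: 3, Carrow: 1, Dorne: 3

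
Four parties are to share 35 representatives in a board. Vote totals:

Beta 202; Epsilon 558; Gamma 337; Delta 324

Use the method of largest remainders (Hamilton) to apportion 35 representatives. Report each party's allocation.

Beta 5; Epsilon 14; Gamma 8; Delta 8

The standard divisor is 1421/35 ≈ 40.6.
Standard quotas: Beta 4.975, Epsilon 13.744, Gamma 8.300, Delta 7.980.
Lower quotas: Beta 4, Epsilon 13, Gamma 8, Delta 7 (sum 32, leaving 3 seats).
Remainders in descending order: Delta 0.980, Beta 0.975, Epsilon 0.744, Gamma 0.300.
The surplus seats go to Delta, Beta, Epsilon.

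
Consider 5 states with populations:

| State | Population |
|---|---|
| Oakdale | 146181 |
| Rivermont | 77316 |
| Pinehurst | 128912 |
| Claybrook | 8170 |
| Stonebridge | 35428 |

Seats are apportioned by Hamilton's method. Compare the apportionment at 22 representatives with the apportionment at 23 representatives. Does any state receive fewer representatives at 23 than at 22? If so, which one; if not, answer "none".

At 22 seats: Oakdale 8, Rivermont 4, Pinehurst 7, Claybrook 1, Stonebridge 2.
At 23 seats: Oakdale 9, Rivermont 5, Pinehurst 7, Claybrook 0, Stonebridge 2.
Claybrook drops from 1 to 0.

Claybrook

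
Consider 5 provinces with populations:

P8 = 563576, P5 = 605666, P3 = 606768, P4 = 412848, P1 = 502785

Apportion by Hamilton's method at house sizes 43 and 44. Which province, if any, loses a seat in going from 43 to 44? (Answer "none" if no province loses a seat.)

none

At 43 seats: P8 9, P5 10, P3 10, P4 6, P1 8.
At 44 seats: P8 9, P5 10, P3 10, P4 7, P1 8.
No province's allocation decreased.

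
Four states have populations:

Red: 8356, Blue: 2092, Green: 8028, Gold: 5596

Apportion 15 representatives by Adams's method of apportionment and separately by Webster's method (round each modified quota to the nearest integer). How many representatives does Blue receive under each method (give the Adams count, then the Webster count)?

2 and 1

Adams: Red 5, Blue 2, Green 5, Gold 3.
Webster: Red 5, Blue 1, Green 5, Gold 4.
Blue gets 2 under Adams and 1 under Webster.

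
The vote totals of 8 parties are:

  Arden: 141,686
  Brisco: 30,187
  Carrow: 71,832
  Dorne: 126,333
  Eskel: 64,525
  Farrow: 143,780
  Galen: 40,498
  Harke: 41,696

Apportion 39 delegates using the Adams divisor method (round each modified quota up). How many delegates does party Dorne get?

Standard divisor 660537/39 ≈ 16936.846; standard quotas: Arden 8.366, Brisco 1.782, Carrow 4.241, Dorne 7.459, Eskel 3.810, Farrow 8.489, Galen 2.391, Harke 2.462.
Rounding up gives 9, 2, 5, 8, 4, 9, 3, 3 = 43 seats, so the divisor must be adjusted.
With modified divisor 19100: modified quotas Arden 7.418, Brisco 1.580, Carrow 3.761, Dorne 6.614, Eskel 3.378, Farrow 7.528, Galen 2.120, Harke 2.183.
Rounding up: Arden 8, Brisco 2, Carrow 4, Dorne 7, Eskel 4, Farrow 8, Galen 3, Harke 3 (total 39).
Dorne receives 7.

7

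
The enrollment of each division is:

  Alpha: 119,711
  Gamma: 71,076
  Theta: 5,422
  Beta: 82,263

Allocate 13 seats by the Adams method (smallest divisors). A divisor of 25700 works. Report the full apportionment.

With modified divisor 25700: modified quotas Alpha 4.658, Gamma 2.766, Theta 0.211, Beta 3.201.
Rounding up: Alpha 5, Gamma 3, Theta 1, Beta 4 (total 13).

Alpha 5; Gamma 3; Theta 1; Beta 4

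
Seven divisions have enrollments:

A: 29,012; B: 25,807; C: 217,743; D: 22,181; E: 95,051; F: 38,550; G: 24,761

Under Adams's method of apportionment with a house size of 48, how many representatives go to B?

3

Standard divisor 453105/48 ≈ 9439.688; standard quotas: A 3.073, B 2.734, C 23.067, D 2.350, E 10.069, F 4.084, G 2.623.
Rounding up gives 4, 3, 24, 3, 11, 5, 3 = 53 seats, so the divisor must be adjusted.
With modified divisor 10100: modified quotas A 2.872, B 2.555, C 21.559, D 2.196, E 9.411, F 3.817, G 2.452.
Rounding up: A 3, B 3, C 22, D 3, E 10, F 4, G 3 (total 48).
B receives 3.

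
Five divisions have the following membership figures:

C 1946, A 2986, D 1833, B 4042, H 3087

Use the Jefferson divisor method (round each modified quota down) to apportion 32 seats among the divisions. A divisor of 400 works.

With modified divisor 400: modified quotas C 4.865, A 7.465, D 4.582, B 10.105, H 7.718.
Rounding down: C 4, A 7, D 4, B 10, H 7 (total 32).

C=4, A=7, D=4, B=10, H=7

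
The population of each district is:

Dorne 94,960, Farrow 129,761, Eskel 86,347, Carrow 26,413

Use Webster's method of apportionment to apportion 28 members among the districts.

Dorne 8, Farrow 11, Eskel 7, Carrow 2

Standard divisor 337481/28 ≈ 12052.893; standard quotas: Dorne 7.879, Farrow 10.766, Eskel 7.164, Carrow 2.191.
Rounding to the nearest integer gives Dorne 8, Farrow 11, Eskel 7, Carrow 2 — total 28, matching the house size, so no adjustment is needed.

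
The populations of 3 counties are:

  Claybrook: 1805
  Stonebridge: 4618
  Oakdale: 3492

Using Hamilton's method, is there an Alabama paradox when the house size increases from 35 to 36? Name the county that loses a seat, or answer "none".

Claybrook

At 35 seats: Claybrook 7, Stonebridge 16, Oakdale 12.
At 36 seats: Claybrook 6, Stonebridge 17, Oakdale 13.
Claybrook drops from 7 to 6.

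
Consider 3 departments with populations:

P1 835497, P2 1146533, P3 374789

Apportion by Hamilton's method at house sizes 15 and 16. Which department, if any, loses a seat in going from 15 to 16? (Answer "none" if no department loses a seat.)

P3

At 15 seats: P1 5, P2 7, P3 3.
At 16 seats: P1 6, P2 8, P3 2.
P3 drops from 3 to 2.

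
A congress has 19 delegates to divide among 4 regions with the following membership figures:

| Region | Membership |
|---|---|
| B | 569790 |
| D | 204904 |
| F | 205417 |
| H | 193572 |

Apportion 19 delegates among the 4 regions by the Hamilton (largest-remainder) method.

Standard divisor: 1173683 ÷ 19 ≈ 61772.789.
Standard quotas: B 9.2240, D 3.3171, F 3.3254, H 3.1336.
Lower quotas: B 9, D 3, F 3, H 3 (sum 18, leaving 1 seat).
Remainders in descending order: F 0.3254, D 0.3171, B 0.2240, H 0.1336.
The surplus seat goes to F.

B: 9, D: 3, F: 4, H: 3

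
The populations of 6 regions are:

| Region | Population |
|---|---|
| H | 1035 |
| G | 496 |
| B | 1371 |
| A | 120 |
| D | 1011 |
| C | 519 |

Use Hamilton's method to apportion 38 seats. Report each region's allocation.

H=9; G=4; B=12; A=1; D=8; C=4

Standard divisor: 4552 ÷ 38 ≈ 119.789.
Standard quotas: H 8.640, G 4.141, B 11.445, A 1.002, D 8.440, C 4.333.
Lower quotas: H 8, G 4, B 11, A 1, D 8, C 4 (sum 36, leaving 2 seats).
Remainders in descending order: H 0.640, B 0.445, D 0.440, C 0.333, G 0.141, A 0.002.
Largest remainders: H, B receive the extra seats.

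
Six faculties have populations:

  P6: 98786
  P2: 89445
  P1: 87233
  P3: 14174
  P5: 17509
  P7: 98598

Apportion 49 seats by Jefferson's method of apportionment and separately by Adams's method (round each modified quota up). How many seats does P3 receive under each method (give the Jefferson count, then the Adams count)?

Jefferson: P6 12, P2 11, P1 11, P3 1, P5 2, P7 12.
Adams: P6 12, P2 11, P1 10, P3 2, P5 2, P7 12.
P3 gets 1 under Jefferson and 2 under Adams.

1 and 2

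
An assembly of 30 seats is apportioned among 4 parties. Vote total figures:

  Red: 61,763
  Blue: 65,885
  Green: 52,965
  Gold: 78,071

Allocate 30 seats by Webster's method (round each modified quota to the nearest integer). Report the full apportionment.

Standard divisor 258684/30 ≈ 8622.8; standard quotas: Red 7.163, Blue 7.641, Green 6.142, Gold 9.054.
Rounding to the nearest integer gives Red 7, Blue 8, Green 6, Gold 9 — total 30, matching the house size, so no adjustment is needed.

Red=7; Blue=8; Green=6; Gold=9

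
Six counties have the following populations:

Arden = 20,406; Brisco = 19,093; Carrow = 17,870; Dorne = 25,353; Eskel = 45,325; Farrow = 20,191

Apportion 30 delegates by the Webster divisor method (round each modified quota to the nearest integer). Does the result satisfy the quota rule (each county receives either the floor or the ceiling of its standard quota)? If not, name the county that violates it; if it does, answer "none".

Standard quotas: Arden 4.130, Brisco 3.864, Carrow 3.616, Dorne 5.131, Eskel 9.173, Farrow 4.086.
Webster allocation: Arden 4, Brisco 4, Carrow 4, Dorne 5, Eskel 9, Farrow 4.
Every allocation lies between the lower and upper quota.

none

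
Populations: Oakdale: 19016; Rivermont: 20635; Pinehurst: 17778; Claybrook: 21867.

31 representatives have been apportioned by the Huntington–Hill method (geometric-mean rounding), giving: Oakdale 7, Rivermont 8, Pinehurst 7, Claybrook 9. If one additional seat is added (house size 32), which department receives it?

Oakdale

Priority for the next seat is population ÷ (√(s·(s+1))).
Priorities: Oakdale 2541.120, Rivermont 2431.858, Pinehurst 2375.685, Claybrook 2304.984.
Highest priority: Oakdale.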